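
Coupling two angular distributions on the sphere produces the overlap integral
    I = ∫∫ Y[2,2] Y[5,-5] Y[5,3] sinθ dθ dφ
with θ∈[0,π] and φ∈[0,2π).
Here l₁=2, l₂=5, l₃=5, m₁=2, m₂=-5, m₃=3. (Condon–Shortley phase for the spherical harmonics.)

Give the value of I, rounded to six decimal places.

0.088588

Rules hold: Σm=0, L=12 even, 3≤5≤7.
N = 5·11·11 = 605
Δ = 2!·2!·8!/13! = 1/38610
Racah Σ t=0..2: t=0:+1/2880 t=1:−1/576 t=2:+1/2880 = -1/960
⇒ 3j(2 5 5; 0 0 0)² = 10/429, sgn +1
Racah Σ t=0..0: t=0:+1/161280 = 1/161280
⇒ 3j(2 5 5; 2 -5 3)² = 1/143, sgn +1
4πI² = N·(3j₀)²·(3jₘ)² = 50/507
I = +1·√(0.0986193/4π) = 0.08858824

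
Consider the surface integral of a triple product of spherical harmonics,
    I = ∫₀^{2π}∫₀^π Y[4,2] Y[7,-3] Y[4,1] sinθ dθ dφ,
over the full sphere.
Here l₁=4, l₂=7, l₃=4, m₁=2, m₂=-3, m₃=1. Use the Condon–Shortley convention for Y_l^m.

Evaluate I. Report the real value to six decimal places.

0.000000

L=15 odd ⇒ parity kills the (l;000) factor ⇒ I = 0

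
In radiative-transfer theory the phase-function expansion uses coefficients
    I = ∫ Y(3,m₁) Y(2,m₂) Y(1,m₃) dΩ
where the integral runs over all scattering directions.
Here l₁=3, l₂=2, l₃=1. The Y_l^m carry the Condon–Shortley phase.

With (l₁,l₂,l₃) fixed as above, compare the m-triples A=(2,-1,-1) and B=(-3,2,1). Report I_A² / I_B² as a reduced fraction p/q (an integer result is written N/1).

l's match ⇒ only the (l;m) 3-j factors differ between A and B.
A: triangle coeff Δ(3,2,1) = 1/105; Σ_t [1,1]: t=1:−1/12 = -1/12; (3j)²=2/21 [(3 2 1; 2 -1 -1)], sign=-1
B: triangle coeff Δ(3,2,1) = 1/105; Σ_t [4,4]: t=4:+1/48 = 1/48; (3j)²=1/7 [(3 2 1; -3 2 1)], sign=+1
I_A²/I_B² = (2/21)/(1/7) = 2/3

2/3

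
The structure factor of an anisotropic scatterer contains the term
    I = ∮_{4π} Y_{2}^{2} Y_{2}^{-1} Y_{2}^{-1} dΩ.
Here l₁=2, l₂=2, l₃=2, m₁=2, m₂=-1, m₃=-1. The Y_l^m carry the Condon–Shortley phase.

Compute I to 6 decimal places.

Rules hold: Σm=0, L=6 even, 0≤2≤4.
N = 5·5·5 = 125
Δ = 2!·2!·2!/7! = 1/630
Racah Σ t=0..2: t=0:+1/8 t=1:−1/1 t=2:+1/8 = -3/4
⇒ 3j(2 2 2; 0 0 0)² = 2/35, sgn -1
Racah Σ t=0..0: t=0:+1/4 = 1/4
⇒ 3j(2 2 2; 2 -1 -1)² = 3/35, sgn -1
4πI² = N·(3j₀)²·(3jₘ)² = 30/49
I = +1·√(0.612245/4π) = 0.22072812

0.220728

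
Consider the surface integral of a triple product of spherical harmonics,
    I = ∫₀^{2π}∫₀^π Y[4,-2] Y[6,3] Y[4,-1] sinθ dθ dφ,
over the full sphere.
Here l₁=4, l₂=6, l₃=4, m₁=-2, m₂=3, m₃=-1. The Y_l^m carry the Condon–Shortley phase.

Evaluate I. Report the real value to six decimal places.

-0.103072

m-sum 0 ✓  L=14 even ✓  2≤4≤10 ✓
Π(2lᵢ+1) = 9×13×9 = 1053
triangle coeff Δ(4,6,4) = 1/1261260
Σ_t [2,4]: t=2:+1/4608 t=3:−1/1296 t=4:+1/4608 = -7/20736
(3j)²=20/1287 [(4 6 4; 0 0 0)], sign=-1
Σ_t [4,6]: t=4:+1/11520 t=5:−1/5760 t=6:+1/51840 = -7/103680
(3j)²=7/858 [(4 6 4; -2 3 -1)], sign=+1
⇒ 4πI² = 210/1573
I = (-1)√(210/1573/(4π)) = -0.10307192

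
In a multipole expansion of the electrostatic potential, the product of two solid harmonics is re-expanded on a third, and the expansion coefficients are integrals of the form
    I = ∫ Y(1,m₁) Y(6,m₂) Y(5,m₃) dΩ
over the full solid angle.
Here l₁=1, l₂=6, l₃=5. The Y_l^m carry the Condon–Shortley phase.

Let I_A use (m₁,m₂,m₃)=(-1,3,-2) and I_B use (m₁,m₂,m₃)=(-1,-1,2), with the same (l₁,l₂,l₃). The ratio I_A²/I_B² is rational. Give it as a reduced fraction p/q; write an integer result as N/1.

Same 1,6,5: normalisation and zero-m 3j drop out of the ratio.
A: Δ: 2! 0! 10! / 13! → 1/858; sum: t=2:+1/60480 = 1/60480; 3j²(1 6 5; -1 3 -2) = Δ·Π!·Σ² = 6/143  (sign -1)
B: Δ: 2! 0! 10! / 13! → 1/858; sum: t=2:+1/60480 = 1/60480; 3j²(1 6 5; -1 -1 2) = Δ·Π!·Σ² = 5/429  (sign -1)
I_A²/I_B² = (6/143)/(5/429) = 18/5

18/5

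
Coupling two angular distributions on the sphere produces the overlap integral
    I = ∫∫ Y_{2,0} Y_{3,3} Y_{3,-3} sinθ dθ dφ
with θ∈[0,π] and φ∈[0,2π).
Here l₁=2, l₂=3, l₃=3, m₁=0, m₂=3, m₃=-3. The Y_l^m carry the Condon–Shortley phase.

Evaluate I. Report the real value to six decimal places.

0.210261

Checks pass: Σm=0; 8 even; l₃=3∈[1,5].
(2·2+1)(2·3+1)(2·3+1) = 245
Δ: 2! 2! 4! / 9! → 1/3780
sum: t=0:+1/24 t=1:−1/4 t=2:+1/24 = -1/6
3j²(2 3 3; 0 0 0) = Δ·Π!·Σ² = 4/105  (sign +1)
sum: t=2:+1/96 = 1/96
3j²(2 3 3; 0 3 -3) = Δ·Π!·Σ² = 5/84  (sign +1)
combine: 4πI² = 245·4/105·5/84 = 5/9
take √, sign +1: I = 0.21026104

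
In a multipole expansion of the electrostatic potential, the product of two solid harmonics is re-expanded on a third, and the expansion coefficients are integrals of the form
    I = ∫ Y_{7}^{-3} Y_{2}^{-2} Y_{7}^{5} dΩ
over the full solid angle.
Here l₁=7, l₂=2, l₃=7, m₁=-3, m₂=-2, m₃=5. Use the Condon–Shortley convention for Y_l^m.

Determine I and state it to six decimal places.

0.139127

m-sum 0 ✓  L=16 even ✓  5≤7≤9 ✓
Π(2lᵢ+1) = 15×5×15 = 1125
triangle coeff Δ(7,2,7) = 1/185640
Σ_t [0,2]: t=0:+1/2419200 t=1:−1/518400 t=2:+1/2419200 = -1/907200
(3j)²=56/3315 [(7 2 7; 0 0 0)], sign=+1
Σ_t [0,0]: t=0:+1/29030400 = 1/29030400
(3j)²=99/7735 [(7 2 7; -3 -2 5)], sign=+1
⇒ 4πI² = 11880/48841
I = (+1)√(11880/48841/(4π)) = 0.13912687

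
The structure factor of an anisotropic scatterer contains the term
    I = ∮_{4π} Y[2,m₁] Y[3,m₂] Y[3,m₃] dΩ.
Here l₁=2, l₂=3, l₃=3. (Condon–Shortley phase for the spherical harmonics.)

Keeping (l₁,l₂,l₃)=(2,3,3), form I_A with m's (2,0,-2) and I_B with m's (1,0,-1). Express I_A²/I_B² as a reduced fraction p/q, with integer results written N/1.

10/1

l's match ⇒ only the (l;m) 3-j factors differ between A and B.
A: triangle coeff Δ(2,3,3) = 1/3780; Σ_t [0,0]: t=0:+1/24 = 1/24; (3j)²=1/21 [(2 3 3; 2 0 -2)], sign=-1
B: triangle coeff Δ(2,3,3) = 1/3780; Σ_t [0,1]: t=0:+1/12 t=1:−1/8 = -1/24; (3j)²=1/210 [(2 3 3; 1 0 -1)], sign=-1
I_A²/I_B² = (1/21)/(1/210) = 10/1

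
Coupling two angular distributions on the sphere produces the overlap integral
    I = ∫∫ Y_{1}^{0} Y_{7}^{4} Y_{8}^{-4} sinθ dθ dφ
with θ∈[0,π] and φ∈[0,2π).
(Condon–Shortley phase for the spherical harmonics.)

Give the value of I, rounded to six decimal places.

0.211986

Rules hold: Σm=0, L=16 even, 6≤8≤8.
N = 3·15·17 = 765
Δ = 0!·2!·14!/17! = 1/2040
Racah Σ t=0..0: t=0:+1/25401600 = 1/25401600
⇒ 3j(1 7 8; 0 0 0)² = 8/255, sgn +1
Racah Σ t=0..0: t=0:+1/239500800 = 1/239500800
⇒ 3j(1 7 8; 0 4 -4)² = 2/85, sgn +1
4πI² = N·(3j₀)²·(3jₘ)² = 48/85
I = +1·√(0.564706/4π) = 0.21198553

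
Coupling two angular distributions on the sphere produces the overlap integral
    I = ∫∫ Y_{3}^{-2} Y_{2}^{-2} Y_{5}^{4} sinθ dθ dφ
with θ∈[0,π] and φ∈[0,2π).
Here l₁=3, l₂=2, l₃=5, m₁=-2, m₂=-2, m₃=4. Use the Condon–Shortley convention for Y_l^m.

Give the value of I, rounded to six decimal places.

0.268967

m-sum 0 ✓  L=10 even ✓  1≤5≤5 ✓
Π(2lᵢ+1) = 7×5×11 = 385
triangle coeff Δ(3,2,5) = 1/2310
Σ_t [0,0]: t=0:+1/144 = 1/144
(3j)²=10/231 [(3 2 5; 0 0 0)], sign=-1
Σ_t [0,0]: t=0:+1/2880 = 1/2880
(3j)²=3/55 [(3 2 5; -2 -2 4)], sign=-1
⇒ 4πI² = 10/11
I = (+1)√(10/11/(4π)) = 0.26896683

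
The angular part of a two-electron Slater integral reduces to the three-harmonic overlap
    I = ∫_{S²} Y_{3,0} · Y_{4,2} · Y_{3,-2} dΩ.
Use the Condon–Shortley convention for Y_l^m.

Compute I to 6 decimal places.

Rules hold: Σm=0, L=10 even, 1≤3≤7.
N = 7·9·7 = 441
Δ = 4!·2!·4!/11! = 1/34650
Racah Σ t=1..3: t=1:−1/72 t=2:+1/16 t=3:−1/72 = 5/144
⇒ 3j(3 4 3; 0 0 0)² = 2/77, sgn -1
Racah Σ t=2..3: t=2:+1/96 t=3:−1/72 = -1/288
⇒ 3j(3 4 3; 0 2 -2)² = 1/462, sgn +1
4πI² = N·(3j₀)²·(3jₘ)² = 3/121
I = -1·√(0.0247934/4π) = -0.04441841

-0.044418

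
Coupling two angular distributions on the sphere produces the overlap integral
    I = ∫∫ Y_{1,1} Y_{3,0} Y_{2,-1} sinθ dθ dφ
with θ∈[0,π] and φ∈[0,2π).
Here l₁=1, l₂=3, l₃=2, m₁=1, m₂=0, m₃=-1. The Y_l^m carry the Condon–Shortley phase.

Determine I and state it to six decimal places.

0.143048

m-sum 0 ✓  L=6 even ✓  2≤2≤4 ✓
Π(2lᵢ+1) = 3×7×5 = 105
triangle coeff Δ(1,3,2) = 1/105
Σ_t [1,1]: t=1:−1/4 = -1/4
(3j)²=3/35 [(1 3 2; 0 0 0)], sign=-1
Σ_t [0,0]: t=0:+1/12 = 1/12
(3j)²=1/35 [(1 3 2; 1 0 -1)], sign=-1
⇒ 4πI² = 9/35
I = (+1)√(9/35/(4π)) = 0.14304817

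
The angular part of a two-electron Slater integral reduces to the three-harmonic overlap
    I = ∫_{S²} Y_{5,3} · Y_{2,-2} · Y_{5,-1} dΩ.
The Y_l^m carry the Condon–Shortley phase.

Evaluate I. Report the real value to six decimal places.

0.171169

Rules hold: Σm=0, L=12 even, 3≤5≤7.
N = 11·5·11 = 605
Δ = 2!·8!·2!/13! = 1/38610
Racah Σ t=0..2: t=0:+1/2880 t=1:−1/576 t=2:+1/2880 = -1/960
⇒ 3j(5 2 5; 0 0 0)² = 10/429, sgn +1
Racah Σ t=0..0: t=0:+1/5760 = 1/5760
⇒ 3j(5 2 5; 3 -2 -1)² = 56/2145, sgn +1
4πI² = N·(3j₀)²·(3jₘ)² = 560/1521
I = +1·√(0.368179/4π) = 0.17116875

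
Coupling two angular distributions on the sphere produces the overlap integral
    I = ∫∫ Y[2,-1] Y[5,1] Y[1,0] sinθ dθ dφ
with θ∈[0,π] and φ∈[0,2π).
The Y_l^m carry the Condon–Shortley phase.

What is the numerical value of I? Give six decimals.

0.000000

triangle: need 3≤l₃≤7, have 1; I=0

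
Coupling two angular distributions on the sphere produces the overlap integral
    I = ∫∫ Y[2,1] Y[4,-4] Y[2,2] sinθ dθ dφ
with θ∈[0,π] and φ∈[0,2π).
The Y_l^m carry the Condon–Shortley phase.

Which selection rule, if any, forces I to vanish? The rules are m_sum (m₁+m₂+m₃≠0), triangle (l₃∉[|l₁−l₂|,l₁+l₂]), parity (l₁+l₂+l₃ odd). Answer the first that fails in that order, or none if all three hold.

m_sum

Σmᵢ = -1  ✗
l₃∈[|l₁−l₂|,l₁+l₂]=[2,6], have l₃=2
Σlᵢ = 8 ⇒ even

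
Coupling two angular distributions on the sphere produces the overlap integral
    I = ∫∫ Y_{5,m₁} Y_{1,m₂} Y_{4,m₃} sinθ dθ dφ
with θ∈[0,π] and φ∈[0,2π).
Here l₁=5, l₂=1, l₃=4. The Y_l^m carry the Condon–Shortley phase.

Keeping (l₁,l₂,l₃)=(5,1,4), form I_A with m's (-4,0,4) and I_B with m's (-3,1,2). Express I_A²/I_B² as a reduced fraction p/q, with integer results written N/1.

9/28

l's match ⇒ only the (l;m) 3-j factors differ between A and B.
A: triangle coeff Δ(5,1,4) = 1/495; Σ_t [1,1]: t=1:−1/40320 = -1/40320; (3j)²=1/55 [(5 1 4; -4 0 4)], sign=-1
B: triangle coeff Δ(5,1,4) = 1/495; Σ_t [2,2]: t=2:+1/2880 = 1/2880; (3j)²=28/495 [(5 1 4; -3 1 2)], sign=+1
I_A²/I_B² = (1/55)/(28/495) = 9/28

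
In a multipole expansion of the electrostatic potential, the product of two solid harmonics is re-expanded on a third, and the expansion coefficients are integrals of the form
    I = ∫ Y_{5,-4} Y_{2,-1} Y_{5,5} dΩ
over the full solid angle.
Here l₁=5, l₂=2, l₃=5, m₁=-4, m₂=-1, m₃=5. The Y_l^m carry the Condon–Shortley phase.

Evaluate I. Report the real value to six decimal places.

-0.187924

m-sum 0 ✓  L=12 even ✓  3≤5≤7 ✓
Π(2lᵢ+1) = 11×5×11 = 605
triangle coeff Δ(5,2,5) = 1/38610
Σ_t [0,2]: t=0:+1/2880 t=1:−1/576 t=2:+1/2880 = -1/960
(3j)²=10/429 [(5 2 5; 0 0 0)], sign=+1
Σ_t [1,1]: t=1:−1/80640 = -1/80640
(3j)²=9/286 [(5 2 5; -4 -1 5)], sign=-1
⇒ 4πI² = 75/169
I = (-1)√(75/169/(4π)) = -0.18792404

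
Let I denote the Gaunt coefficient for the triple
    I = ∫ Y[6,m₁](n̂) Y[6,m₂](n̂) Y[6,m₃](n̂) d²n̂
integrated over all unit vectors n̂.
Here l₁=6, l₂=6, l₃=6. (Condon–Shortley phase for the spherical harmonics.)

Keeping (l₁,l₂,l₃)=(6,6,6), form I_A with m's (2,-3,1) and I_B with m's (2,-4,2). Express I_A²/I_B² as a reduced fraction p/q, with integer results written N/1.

Shared (l₁,l₂,l₃)=(6,6,6): N and (l;000)² cancel in I_A²/I_B².
A: Δ = 6!·6!·6!/19! = 1/325909584; Racah Σ t=0..3: t=0:+1/1244160 t=1:−1/207360 t=2:+1/276480 t=3:−1/3110400 = -1/1382400; ⇒ 3j(6 6 6; 2 -3 1)² = 189/92378, sgn +1
B: Δ = 6!·6!·6!/19! = 1/325909584; Racah Σ t=0..2: t=0:+1/1658880 t=1:−1/518400 t=2:+1/1658880 = -1/1382400; ⇒ 3j(6 6 6; 2 -4 2)² = 504/46189, sgn -1
I_A²/I_B² = (189/92378)/(504/46189) = 3/16

3/16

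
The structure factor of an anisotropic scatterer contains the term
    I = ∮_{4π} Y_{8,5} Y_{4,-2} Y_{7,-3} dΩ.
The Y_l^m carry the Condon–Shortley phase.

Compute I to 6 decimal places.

0.000000

Σlᵢ=19 odd — θ-integrand is odd under cosθ→−cosθ; I=0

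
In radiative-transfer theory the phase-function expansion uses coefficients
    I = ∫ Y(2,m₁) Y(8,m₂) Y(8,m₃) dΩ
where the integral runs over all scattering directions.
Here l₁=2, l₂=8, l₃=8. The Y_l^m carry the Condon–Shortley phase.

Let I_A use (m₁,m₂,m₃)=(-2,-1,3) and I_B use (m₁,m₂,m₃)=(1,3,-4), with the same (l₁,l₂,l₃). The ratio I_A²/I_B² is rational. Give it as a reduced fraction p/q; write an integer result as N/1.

11/7

Same 2,8,8: normalisation and zero-m 3j drop out of the ratio.
A: Δ: 2! 2! 14! / 19! → 1/348840; sum: t=2:+1/174182400 = 1/174182400; 3j²(2 8 8; -2 -1 3) = Δ·Π!·Σ² = 77/3876  (sign -1)
B: Δ: 2! 2! 14! / 19! → 1/348840; sum: t=0:+1/479001600 t=1:−1/174182400 = -1/273715200; 3j²(2 8 8; 1 3 -4) = Δ·Π!·Σ² = 49/3876  (sign -1)
I_A²/I_B² = (77/3876)/(49/3876) = 11/7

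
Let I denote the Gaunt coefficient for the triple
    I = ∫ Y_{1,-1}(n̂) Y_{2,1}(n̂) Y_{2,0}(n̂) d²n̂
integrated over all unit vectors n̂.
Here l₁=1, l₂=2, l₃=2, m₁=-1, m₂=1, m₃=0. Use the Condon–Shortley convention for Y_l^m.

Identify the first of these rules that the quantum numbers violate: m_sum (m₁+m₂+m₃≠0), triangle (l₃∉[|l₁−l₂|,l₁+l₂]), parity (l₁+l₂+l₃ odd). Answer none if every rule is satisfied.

parity

Σmᵢ = 0  ✓
l₃∈[|l₁−l₂|,l₁+l₂]=[1,3], have l₃=2  ✓
Σlᵢ = 5 ⇒ odd  ✗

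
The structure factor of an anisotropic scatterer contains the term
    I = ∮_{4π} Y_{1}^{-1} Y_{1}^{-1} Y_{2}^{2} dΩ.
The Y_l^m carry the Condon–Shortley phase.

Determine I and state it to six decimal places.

0.309019

Rules hold: Σm=0, L=4 even, 0≤2≤2.
N = 3·3·5 = 45
Δ = 0!·2!·2!/5! = 1/30
Racah Σ t=0..0: t=0:+1/1 = 1/1
⇒ 3j(1 1 2; 0 0 0)² = 2/15, sgn +1
Racah Σ t=0..0: t=0:+1/4 = 1/4
⇒ 3j(1 1 2; -1 -1 2)² = 1/5, sgn +1
4πI² = N·(3j₀)²·(3jₘ)² = 6/5
I = +1·√(1.2/4π) = 0.30901936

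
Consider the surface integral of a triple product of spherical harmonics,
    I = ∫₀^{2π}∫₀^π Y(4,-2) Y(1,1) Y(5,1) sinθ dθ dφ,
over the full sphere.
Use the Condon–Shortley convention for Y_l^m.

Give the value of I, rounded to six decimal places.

m-sum 0 ✓  L=10 even ✓  3≤5≤5 ✓
Π(2lᵢ+1) = 9×3×11 = 297
triangle coeff Δ(4,1,5) = 1/495
Σ_t [0,0]: t=0:+1/576 = 1/576
(3j)²=5/99 [(4 1 5; 0 0 0)], sign=-1
Σ_t [0,0]: t=0:+1/2880 = 1/2880
(3j)²=2/165 [(4 1 5; -2 1 1)], sign=+1
⇒ 4πI² = 2/11
I = (-1)√(2/11/(4π)) = -0.12028562

-0.120286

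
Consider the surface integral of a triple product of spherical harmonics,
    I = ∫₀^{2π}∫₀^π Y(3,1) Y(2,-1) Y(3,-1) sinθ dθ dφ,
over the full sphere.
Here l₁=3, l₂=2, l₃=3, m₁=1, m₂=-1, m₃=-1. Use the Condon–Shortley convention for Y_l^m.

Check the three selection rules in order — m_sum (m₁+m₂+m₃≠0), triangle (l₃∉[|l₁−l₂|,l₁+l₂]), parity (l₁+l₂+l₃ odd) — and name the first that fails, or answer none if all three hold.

m₁+m₂+m₃ = 1 − 1 − 1 = -1  ✗
triangle: |3−2|=1 ≤ l₃=3 ≤ 3+2=5
parity: l₁+l₂+l₃ = 8 is even

m_sum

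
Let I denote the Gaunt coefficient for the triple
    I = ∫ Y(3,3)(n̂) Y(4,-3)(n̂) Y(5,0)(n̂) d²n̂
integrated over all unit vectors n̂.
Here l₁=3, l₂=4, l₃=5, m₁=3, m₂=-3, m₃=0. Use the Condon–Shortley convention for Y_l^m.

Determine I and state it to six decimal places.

-0.098140

m-sum 0 ✓  L=12 even ✓  1≤5≤7 ✓
Π(2lᵢ+1) = 7×9×11 = 693
triangle coeff Δ(3,4,5) = 1/180180
Σ_t [0,2]: t=0:+1/576 t=1:−1/144 t=2:+1/576 = -1/288
(3j)²=20/1001 [(3 4 5; 0 0 0)], sign=+1
Σ_t [0,0]: t=0:+1/5760 = 1/5760
(3j)²=5/572 [(3 4 5; 3 -3 0)], sign=-1
⇒ 4πI² = 225/1859
I = (-1)√(225/1859/(4π)) = -0.09814013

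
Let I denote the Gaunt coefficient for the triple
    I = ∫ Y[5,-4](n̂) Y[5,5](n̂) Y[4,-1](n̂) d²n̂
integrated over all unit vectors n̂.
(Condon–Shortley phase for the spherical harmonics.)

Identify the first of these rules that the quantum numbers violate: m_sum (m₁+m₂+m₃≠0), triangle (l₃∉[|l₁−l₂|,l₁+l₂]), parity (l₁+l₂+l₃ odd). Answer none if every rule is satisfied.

m₁+m₂+m₃ = -4 + 5 − 1 = 0  ✓
triangle: |5−5|=0 ≤ l₃=4 ≤ 5+5=10  ✓
parity: l₁+l₂+l₃ = 14 is even  ✓

none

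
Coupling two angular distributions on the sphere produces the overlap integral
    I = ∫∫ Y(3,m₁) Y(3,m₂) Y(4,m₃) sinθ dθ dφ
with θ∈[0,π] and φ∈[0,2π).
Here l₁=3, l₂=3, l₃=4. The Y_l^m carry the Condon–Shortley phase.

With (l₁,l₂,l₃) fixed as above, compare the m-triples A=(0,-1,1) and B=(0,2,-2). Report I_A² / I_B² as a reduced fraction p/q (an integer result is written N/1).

5/1

Same 3,3,4: normalisation and zero-m 3j drop out of the ratio.
A: Δ: 2! 4! 4! / 11! → 1/34650; sum: t=0:+1/48 t=1:−1/24 t=2:+1/288 = -5/288; 3j²(3 3 4; 0 -1 1) = Δ·Π!·Σ² = 5/462  (sign +1)
B: Δ: 2! 4! 4! / 11! → 1/34650; sum: t=1:−1/96 t=2:+1/72 = 1/288; 3j²(3 3 4; 0 2 -2) = Δ·Π!·Σ² = 1/462  (sign +1)
I_A²/I_B² = (5/462)/(1/462) = 5/1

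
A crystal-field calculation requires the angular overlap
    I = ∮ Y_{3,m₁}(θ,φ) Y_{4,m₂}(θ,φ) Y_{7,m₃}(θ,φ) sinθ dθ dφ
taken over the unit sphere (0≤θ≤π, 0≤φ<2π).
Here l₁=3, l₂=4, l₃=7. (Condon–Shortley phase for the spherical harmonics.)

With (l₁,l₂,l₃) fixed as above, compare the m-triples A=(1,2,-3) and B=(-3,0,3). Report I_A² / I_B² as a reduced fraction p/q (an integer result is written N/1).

6/1

l's match ⇒ only the (l;m) 3-j factors differ between A and B.
A: triangle coeff Δ(3,4,7) = 1/45045; Σ_t [0,0]: t=0:+1/69120 = 1/69120; (3j)²=4/143 [(3 4 7; 1 2 -3)], sign=+1
B: triangle coeff Δ(3,4,7) = 1/45045; Σ_t [0,0]: t=0:+1/414720 = 1/414720; (3j)²=2/429 [(3 4 7; -3 0 3)], sign=+1
I_A²/I_B² = (4/143)/(2/429) = 6/1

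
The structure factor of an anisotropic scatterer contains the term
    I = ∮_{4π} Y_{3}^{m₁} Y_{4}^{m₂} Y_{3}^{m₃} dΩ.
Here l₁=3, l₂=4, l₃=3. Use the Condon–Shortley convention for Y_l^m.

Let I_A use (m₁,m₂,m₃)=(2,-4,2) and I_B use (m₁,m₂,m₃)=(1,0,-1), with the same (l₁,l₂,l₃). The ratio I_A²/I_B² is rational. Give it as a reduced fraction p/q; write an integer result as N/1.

70/1

Same 3,4,3: normalisation and zero-m 3j drop out of the ratio.
A: Δ: 4! 2! 4! / 11! → 1/34650; sum: t=0:+1/576 = 1/576; 3j²(3 4 3; 2 -4 2) = Δ·Π!·Σ² = 5/99  (sign -1)
B: Δ: 4! 2! 4! / 11! → 1/34650; sum: t=0:+1/1152 t=1:−1/36 t=2:+1/32 = 5/1152; 3j²(3 4 3; 1 0 -1) = Δ·Π!·Σ² = 1/1386  (sign +1)
I_A²/I_B² = (5/99)/(1/1386) = 70/1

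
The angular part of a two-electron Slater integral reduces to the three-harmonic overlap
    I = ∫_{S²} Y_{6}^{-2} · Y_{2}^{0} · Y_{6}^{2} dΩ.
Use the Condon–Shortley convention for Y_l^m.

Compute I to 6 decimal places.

m-sum 0 ✓  L=14 even ✓  4≤6≤8 ✓
Π(2lᵢ+1) = 13×5×13 = 845
triangle coeff Δ(6,2,6) = 1/90090
Σ_t [0,2]: t=0:+1/69120 t=1:−1/14400 t=2:+1/69120 = -7/172800
(3j)²=14/715 [(6 2 6; 0 0 0)], sign=-1
Σ_t [0,2]: t=0:+1/322560 t=1:−1/30240 t=2:+1/69120 = -1/64512
(3j)²=10/1001 [(6 2 6; -2 0 2)], sign=-1
⇒ 4πI² = 20/121
I = (+1)√(20/121/(4π)) = 0.11468784

0.114688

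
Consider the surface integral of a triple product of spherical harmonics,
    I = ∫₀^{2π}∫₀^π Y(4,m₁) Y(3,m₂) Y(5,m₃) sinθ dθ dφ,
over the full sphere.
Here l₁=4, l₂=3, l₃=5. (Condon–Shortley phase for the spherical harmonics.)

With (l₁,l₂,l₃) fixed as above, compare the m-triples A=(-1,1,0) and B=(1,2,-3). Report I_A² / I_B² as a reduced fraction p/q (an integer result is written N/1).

Shared (l₁,l₂,l₃)=(4,3,5): N and (l;000)² cancel in I_A²/I_B².
A: Δ = 2!·6!·4!/13! = 1/180180; Racah Σ t=0..2: t=0:+1/5760 t=1:−1/288 t=2:+1/288 = 1/5760; ⇒ 3j(4 3 5; -1 1 0)² = 1/12012, sgn -1
B: Δ = 2!·6!·4!/13! = 1/180180; Racah Σ t=1..2: t=1:−1/1152 t=2:+1/1440 = -1/5760; ⇒ 3j(4 3 5; 1 2 -3)² = 1/858, sgn -1
I_A²/I_B² = (1/12012)/(1/858) = 1/14

1/14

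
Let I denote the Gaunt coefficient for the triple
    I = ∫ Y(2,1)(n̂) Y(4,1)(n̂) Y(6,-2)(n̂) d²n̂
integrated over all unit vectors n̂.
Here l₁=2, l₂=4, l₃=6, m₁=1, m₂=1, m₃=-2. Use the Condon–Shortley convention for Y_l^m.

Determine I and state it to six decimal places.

Checks pass: Σm=0; 12 even; l₃=6∈[2,6].
(2·2+1)(2·4+1)(2·6+1) = 585
Δ: 0! 4! 8! / 13! → 1/6435
sum: t=0:+1/2304 = 1/2304
3j²(2 4 6; 0 0 0) = Δ·Π!·Σ² = 5/143  (sign +1)
sum: t=0:+1/4320 = 1/4320
3j²(2 4 6; 1 1 -2) = Δ·Π!·Σ² = 224/6435  (sign +1)
combine: 4πI² = 585·5/143·224/6435 = 1120/1573
take √, sign +1: I = 0.23803440

0.238034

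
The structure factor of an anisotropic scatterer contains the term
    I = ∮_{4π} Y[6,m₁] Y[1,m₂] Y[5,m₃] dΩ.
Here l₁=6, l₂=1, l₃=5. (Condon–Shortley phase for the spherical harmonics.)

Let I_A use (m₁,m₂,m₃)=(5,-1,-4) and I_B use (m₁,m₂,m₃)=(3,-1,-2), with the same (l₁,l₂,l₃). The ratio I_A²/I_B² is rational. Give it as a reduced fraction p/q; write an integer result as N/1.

55/36

Shared (l₁,l₂,l₃)=(6,1,5): N and (l;000)² cancel in I_A²/I_B².
A: Δ = 2!·10!·0!/13! = 1/858; Racah Σ t=0..0: t=0:+1/725760 = 1/725760; ⇒ 3j(6 1 5; 5 -1 -4)² = 5/78, sgn -1
B: Δ = 2!·10!·0!/13! = 1/858; Racah Σ t=0..0: t=0:+1/60480 = 1/60480; ⇒ 3j(6 1 5; 3 -1 -2)² = 6/143, sgn -1
I_A²/I_B² = (5/78)/(6/143) = 55/36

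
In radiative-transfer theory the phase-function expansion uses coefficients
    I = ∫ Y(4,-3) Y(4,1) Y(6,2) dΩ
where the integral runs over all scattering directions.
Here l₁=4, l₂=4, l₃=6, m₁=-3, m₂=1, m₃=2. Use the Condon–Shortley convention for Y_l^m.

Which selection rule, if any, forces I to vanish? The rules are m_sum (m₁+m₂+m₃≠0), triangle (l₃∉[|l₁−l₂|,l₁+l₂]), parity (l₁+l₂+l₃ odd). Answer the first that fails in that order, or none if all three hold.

Σmᵢ = 0  ✓
l₃∈[|l₁−l₂|,l₁+l₂]=[0,8], have l₃=6  ✓
Σlᵢ = 14 ⇒ even  ✓

none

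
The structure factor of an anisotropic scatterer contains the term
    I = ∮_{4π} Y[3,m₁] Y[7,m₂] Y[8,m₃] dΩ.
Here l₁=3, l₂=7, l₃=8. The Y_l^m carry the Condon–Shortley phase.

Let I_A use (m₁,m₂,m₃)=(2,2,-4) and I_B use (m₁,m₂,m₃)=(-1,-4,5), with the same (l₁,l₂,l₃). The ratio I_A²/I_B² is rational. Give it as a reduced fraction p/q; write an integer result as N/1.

l's match ⇒ only the (l;m) 3-j factors differ between A and B.
A: triangle coeff Δ(3,7,8) = 1/5290740; Σ_t [0,1]: t=0:+1/26127360 t=1:−1/23224320 = -1/209018880; (3j)²=275/1058148 [(3 7 8; 2 2 -4)], sign=-1
B: triangle coeff Δ(3,7,8) = 1/5290740; Σ_t [0,2]: t=0:+1/104509440 t=1:−1/43545600 t=2:+1/319334400 = -59/5748019200; (3j)²=3481/406980 [(3 7 8; -1 -4 5)], sign=+1
I_A²/I_B² = (275/1058148)/(3481/406980) = 1375/45253

1375/45253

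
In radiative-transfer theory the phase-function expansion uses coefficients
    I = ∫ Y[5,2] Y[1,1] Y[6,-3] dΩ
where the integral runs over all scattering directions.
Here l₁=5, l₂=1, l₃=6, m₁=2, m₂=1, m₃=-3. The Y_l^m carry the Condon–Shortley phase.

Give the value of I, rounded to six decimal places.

-0.245154

Rules hold: Σm=0, L=12 even, 4≤6≤6.
N = 11·3·13 = 429
Δ = 0!·10!·2!/13! = 1/858
Racah Σ t=0..0: t=0:+1/14400 = 1/14400
⇒ 3j(5 1 6; 0 0 0)² = 6/143, sgn +1
Racah Σ t=0..0: t=0:+1/60480 = 1/60480
⇒ 3j(5 1 6; 2 1 -3)² = 6/143, sgn -1
4πI² = N·(3j₀)²·(3jₘ)² = 108/143
I = -1·√(0.755245/4π) = -0.24515397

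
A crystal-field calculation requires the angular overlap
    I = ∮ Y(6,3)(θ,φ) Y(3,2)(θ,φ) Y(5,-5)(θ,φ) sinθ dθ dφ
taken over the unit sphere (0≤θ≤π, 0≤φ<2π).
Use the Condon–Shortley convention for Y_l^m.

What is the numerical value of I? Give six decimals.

Rules hold: Σm=0, L=14 even, 3≤5≤9.
N = 13·7·11 = 1001
Δ = 4!·8!·2!/15! = 1/675675
Racah Σ t=1..3: t=1:−1/8640 t=2:+1/2304 t=3:−1/8640 = 7/34560
⇒ 3j(6 3 5; 0 0 0)² = 7/429, sgn -1
Racah Σ t=3..3: t=3:−1/483840 = -1/483840
⇒ 3j(6 3 5; 3 2 -5)² = 6/1001, sgn -1
4πI² = N·(3j₀)²·(3jₘ)² = 14/143
I = +1·√(0.0979021/4π) = 0.08826552

0.088266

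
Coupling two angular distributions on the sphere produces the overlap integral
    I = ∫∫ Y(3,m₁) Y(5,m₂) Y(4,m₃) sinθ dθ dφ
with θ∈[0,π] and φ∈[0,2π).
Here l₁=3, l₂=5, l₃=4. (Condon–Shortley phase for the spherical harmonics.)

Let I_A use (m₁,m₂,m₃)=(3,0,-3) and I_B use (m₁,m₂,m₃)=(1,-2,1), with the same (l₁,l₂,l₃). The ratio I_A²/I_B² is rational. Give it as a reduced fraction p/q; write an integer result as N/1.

Same 3,5,4: normalisation and zero-m 3j drop out of the ratio.
A: Δ: 4! 2! 6! / 13! → 1/180180; sum: t=0:+1/5760 = 1/5760; 3j²(3 5 4; 3 0 -3) = Δ·Π!·Σ² = 5/572  (sign -1)
B: Δ: 4! 2! 6! / 13! → 1/180180; sum: t=0:+1/1728 t=1:−1/288 t=2:+1/960 = -1/540; 3j²(3 5 4; 1 -2 1) = Δ·Π!·Σ² = 128/6435  (sign +1)
I_A²/I_B² = (5/572)/(128/6435) = 225/512

225/512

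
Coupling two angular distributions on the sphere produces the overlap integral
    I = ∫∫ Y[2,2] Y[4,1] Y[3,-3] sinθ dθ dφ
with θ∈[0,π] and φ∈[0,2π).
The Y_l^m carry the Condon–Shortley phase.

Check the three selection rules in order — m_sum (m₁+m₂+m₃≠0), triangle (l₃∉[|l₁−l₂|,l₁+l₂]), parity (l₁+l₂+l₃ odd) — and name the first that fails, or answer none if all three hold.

parity

m₁+m₂+m₃ = 2 + 1 − 3 = 0  ✓
triangle: |2−4|=2 ≤ l₃=3 ≤ 2+4=6  ✓
parity: l₁+l₂+l₃ = 9 is odd  ✗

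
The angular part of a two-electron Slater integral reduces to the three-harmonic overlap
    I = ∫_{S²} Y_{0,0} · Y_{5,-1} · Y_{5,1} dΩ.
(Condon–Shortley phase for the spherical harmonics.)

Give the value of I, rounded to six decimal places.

m-sum 0 ✓  L=10 even ✓  5≤5≤5 ✓
Π(2lᵢ+1) = 1×11×11 = 121
triangle coeff Δ(0,5,5) = 1/11
Σ_t [0,0]: t=0:+1/14400 = 1/14400
(3j)²=1/11 [(0 5 5; 0 0 0)], sign=-1
Σ_t [0,0]: t=0:+1/17280 = 1/17280
(3j)²=1/11 [(0 5 5; 0 -1 1)], sign=+1
⇒ 4πI² = 1/1
I = (-1)√(1/1/(4π)) = -0.28209479

-0.282095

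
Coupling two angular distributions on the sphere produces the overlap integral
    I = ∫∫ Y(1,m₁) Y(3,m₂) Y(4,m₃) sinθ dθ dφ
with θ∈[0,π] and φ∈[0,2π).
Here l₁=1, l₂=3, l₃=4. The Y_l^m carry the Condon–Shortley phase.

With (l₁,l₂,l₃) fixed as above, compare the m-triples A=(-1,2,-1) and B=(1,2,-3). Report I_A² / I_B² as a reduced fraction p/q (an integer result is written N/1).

1/7

Shared (l₁,l₂,l₃)=(1,3,4): N and (l;000)² cancel in I_A²/I_B².
A: Δ = 0!·2!·6!/9! = 1/252; Racah Σ t=0..0: t=0:+1/240 = 1/240; ⇒ 3j(1 3 4; -1 2 -1)² = 1/84, sgn -1
B: Δ = 0!·2!·6!/9! = 1/252; Racah Σ t=0..0: t=0:+1/240 = 1/240; ⇒ 3j(1 3 4; 1 2 -3)² = 1/12, sgn -1
I_A²/I_B² = (1/84)/(1/12) = 1/7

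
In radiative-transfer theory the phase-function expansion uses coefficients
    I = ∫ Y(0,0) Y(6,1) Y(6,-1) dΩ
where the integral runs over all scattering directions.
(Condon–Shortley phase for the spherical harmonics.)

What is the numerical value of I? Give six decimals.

-0.282095

Checks pass: Σm=0; 12 even; l₃=6∈[6,6].
(2·0+1)(2·6+1)(2·6+1) = 169
Δ: 0! 0! 12! / 13! → 1/13
sum: t=0:+1/518400 = 1/518400
3j²(0 6 6; 0 0 0) = Δ·Π!·Σ² = 1/13  (sign +1)
sum: t=0:+1/604800 = 1/604800
3j²(0 6 6; 0 1 -1) = Δ·Π!·Σ² = 1/13  (sign -1)
combine: 4πI² = 169·1/13·1/13 = 1/1
take √, sign -1: I = -0.28209479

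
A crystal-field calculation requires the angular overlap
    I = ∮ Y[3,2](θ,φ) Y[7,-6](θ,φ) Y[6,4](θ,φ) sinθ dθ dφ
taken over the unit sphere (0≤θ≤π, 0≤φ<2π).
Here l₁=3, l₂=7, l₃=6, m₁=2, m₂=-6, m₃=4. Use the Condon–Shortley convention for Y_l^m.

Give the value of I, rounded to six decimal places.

0.183421

Checks pass: Σm=0; 16 even; l₃=6∈[4,10].
(2·3+1)(2·7+1)(2·6+1) = 1365
Δ: 4! 2! 10! / 17! → 1/2042040
sum: t=1:−1/207360 t=2:+1/57600 t=3:−1/207360 = 1/129600
3j²(3 7 6; 0 0 0) = Δ·Π!·Σ² = 168/12155  (sign +1)
sum: t=0:+1/8709120 t=1:−1/43545600 = 1/10886400
3j²(3 7 6; 2 -6 4) = Δ·Π!·Σ² = 8/357  (sign +1)
combine: 4πI² = 1365·168/12155·8/357 = 1344/3179
take √, sign +1: I = 0.18342116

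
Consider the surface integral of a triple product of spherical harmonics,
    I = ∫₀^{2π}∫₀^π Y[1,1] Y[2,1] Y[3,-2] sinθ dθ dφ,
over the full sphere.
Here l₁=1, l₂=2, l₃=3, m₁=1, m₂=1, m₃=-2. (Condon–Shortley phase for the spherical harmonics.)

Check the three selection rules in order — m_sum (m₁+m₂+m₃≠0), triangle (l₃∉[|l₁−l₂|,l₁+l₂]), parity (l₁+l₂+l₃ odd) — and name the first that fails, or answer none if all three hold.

azimuthal sum: 1 + 1 − 2 = 0  ✓
1 ≤ 3 ≤ 3 (triangle on l)  ✓
L = 1 + 2 + 3 = 6 (even)  ✓

none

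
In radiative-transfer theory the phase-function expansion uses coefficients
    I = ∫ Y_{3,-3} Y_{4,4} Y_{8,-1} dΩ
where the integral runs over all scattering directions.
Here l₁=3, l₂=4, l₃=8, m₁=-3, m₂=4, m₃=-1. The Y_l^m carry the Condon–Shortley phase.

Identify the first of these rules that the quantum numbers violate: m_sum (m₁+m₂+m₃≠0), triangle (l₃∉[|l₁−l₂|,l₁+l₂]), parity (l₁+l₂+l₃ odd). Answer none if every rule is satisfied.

triangle

Σmᵢ = 0  ✓
l₃∈[|l₁−l₂|,l₁+l₂]=[1,7], have l₃=8  ✗
Σlᵢ = 15 ⇒ odd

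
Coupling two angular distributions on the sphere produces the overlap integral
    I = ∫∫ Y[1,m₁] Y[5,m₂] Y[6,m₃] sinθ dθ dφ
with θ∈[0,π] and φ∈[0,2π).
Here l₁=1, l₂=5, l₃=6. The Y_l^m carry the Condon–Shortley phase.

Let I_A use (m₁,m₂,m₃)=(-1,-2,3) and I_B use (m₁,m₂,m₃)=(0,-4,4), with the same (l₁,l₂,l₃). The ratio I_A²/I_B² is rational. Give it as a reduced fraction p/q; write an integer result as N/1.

Same 1,5,6: normalisation and zero-m 3j drop out of the ratio.
A: Δ: 0! 2! 10! / 13! → 1/858; sum: t=0:+1/60480 = 1/60480; 3j²(1 5 6; -1 -2 3) = Δ·Π!·Σ² = 6/143  (sign -1)
B: Δ: 0! 2! 10! / 13! → 1/858; sum: t=0:+1/362880 = 1/362880; 3j²(1 5 6; 0 -4 4) = Δ·Π!·Σ² = 10/429  (sign +1)
I_A²/I_B² = (6/143)/(10/429) = 9/5

9/5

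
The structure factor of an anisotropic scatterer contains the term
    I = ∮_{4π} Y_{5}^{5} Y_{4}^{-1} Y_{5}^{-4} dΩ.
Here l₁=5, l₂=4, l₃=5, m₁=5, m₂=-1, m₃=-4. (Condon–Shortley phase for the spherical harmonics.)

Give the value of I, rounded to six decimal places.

0.184127

Rules hold: Σm=0, L=14 even, 1≤5≤9.
N = 11·9·11 = 1089
Δ = 4!·6!·4!/15! = 1/3153150
Racah Σ t=0..4: t=0:+1/69120 t=1:−1/1728 t=2:+1/576 t=3:−1/1728 t=4:+1/69120 = 7/11520
⇒ 3j(5 4 5; 0 0 0)² = 2/143, sgn -1
Racah Σ t=0..0: t=0:+1/103680 = 1/103680
⇒ 3j(5 4 5; 5 -1 -4)² = 4/143, sgn -1
4πI² = N·(3j₀)²·(3jₘ)² = 72/169
I = +1·√(0.426036/4π) = 0.18412721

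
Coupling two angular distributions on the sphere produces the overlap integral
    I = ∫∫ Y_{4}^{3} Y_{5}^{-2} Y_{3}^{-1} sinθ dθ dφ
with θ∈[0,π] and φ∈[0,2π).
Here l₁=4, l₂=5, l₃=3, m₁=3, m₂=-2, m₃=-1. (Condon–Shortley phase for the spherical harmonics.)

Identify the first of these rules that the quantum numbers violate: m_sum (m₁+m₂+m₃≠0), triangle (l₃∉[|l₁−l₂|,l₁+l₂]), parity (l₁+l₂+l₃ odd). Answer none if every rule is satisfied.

azimuthal sum: 3 − 2 − 1 = 0  ✓
1 ≤ 3 ≤ 9 (triangle on l)  ✓
L = 4 + 5 + 3 = 12 (even)  ✓

none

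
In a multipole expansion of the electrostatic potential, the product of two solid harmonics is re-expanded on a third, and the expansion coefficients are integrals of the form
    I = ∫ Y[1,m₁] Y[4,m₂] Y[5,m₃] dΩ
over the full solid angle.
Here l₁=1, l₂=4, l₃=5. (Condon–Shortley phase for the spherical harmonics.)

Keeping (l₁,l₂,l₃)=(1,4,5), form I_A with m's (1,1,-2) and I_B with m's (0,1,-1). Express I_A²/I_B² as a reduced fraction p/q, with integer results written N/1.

Same 1,4,5: normalisation and zero-m 3j drop out of the ratio.
A: Δ: 0! 2! 8! / 11! → 1/495; sum: t=0:+1/1440 = 1/1440; 3j²(1 4 5; 1 1 -2) = Δ·Π!·Σ² = 7/165  (sign -1)
B: Δ: 0! 2! 8! / 11! → 1/495; sum: t=0:+1/720 = 1/720; 3j²(1 4 5; 0 1 -1) = Δ·Π!·Σ² = 8/165  (sign +1)
I_A²/I_B² = (7/165)/(8/165) = 7/8

7/8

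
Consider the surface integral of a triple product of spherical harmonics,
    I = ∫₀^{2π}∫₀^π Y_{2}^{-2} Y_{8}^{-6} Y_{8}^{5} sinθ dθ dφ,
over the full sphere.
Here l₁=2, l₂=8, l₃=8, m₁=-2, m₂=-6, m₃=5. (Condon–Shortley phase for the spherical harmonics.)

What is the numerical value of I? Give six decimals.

-2 − 6 + 5 = -3 ≠ 0: azimuthal integral kills it; I = 0

0.000000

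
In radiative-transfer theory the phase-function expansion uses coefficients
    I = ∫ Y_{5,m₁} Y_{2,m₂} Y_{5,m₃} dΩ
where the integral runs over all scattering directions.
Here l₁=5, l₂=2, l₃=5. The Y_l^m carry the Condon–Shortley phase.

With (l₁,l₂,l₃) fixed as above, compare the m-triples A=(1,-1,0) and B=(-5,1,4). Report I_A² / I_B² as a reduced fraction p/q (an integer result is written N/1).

l's match ⇒ only the (l;m) 3-j factors differ between A and B.
A: triangle coeff Δ(5,2,5) = 1/38610; Σ_t [0,1]: t=0:+1/1152 t=1:−1/1440 = 1/5760; (3j)²=1/858 [(5 2 5; 1 -1 0)], sign=-1
B: triangle coeff Δ(5,2,5) = 1/38610; Σ_t [2,2]: t=2:+1/80640 = 1/80640; (3j)²=9/286 [(5 2 5; -5 1 4)], sign=-1
I_A²/I_B² = (1/858)/(9/286) = 1/27

1/27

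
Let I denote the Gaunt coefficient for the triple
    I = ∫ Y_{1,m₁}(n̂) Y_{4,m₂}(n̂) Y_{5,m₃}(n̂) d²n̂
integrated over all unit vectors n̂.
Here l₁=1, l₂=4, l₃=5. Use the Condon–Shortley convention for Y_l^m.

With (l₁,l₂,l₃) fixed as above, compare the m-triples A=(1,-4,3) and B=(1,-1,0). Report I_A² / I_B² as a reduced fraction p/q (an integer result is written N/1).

1/10

Same 1,4,5: normalisation and zero-m 3j drop out of the ratio.
A: Δ: 0! 2! 8! / 11! → 1/495; sum: t=0:+1/80640 = 1/80640; 3j²(1 4 5; 1 -4 3) = Δ·Π!·Σ² = 1/495  (sign +1)
B: Δ: 0! 2! 8! / 11! → 1/495; sum: t=0:+1/1440 = 1/1440; 3j²(1 4 5; 1 -1 0) = Δ·Π!·Σ² = 2/99  (sign -1)
I_A²/I_B² = (1/495)/(2/99) = 1/10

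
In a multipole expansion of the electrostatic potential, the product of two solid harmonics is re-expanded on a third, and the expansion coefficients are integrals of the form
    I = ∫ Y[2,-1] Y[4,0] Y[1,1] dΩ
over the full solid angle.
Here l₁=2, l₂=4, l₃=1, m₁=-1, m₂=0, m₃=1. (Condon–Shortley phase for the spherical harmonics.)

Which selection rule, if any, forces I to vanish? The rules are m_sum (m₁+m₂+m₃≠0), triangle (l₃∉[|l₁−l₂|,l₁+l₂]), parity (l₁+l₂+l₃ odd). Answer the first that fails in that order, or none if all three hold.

m₁+m₂+m₃ = -1 + 0 + 1 = 0  ✓
triangle: |2−4|=2 ≤ l₃=1 ≤ 2+4=6  ✗
parity: l₁+l₂+l₃ = 7 is odd

triangle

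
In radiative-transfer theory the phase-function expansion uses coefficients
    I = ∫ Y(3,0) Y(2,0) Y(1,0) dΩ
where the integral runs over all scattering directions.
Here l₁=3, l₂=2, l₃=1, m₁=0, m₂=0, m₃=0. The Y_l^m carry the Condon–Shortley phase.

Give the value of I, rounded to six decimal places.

Rules hold: Σm=0, L=6 even, 1≤1≤5.
N = 7·5·3 = 105
Δ = 4!·2!·0!/7! = 1/105
Racah Σ t=2..2: t=2:+1/4 = 1/4
⇒ 3j(3 2 1; 0 0 0)² = 3/35, sgn -1
(m-triple is (0,0,0) — same symbol as above.)
4πI² = N·(3j₀)²·(3jₘ)² = 27/35
I = +1·√(0.771429/4π) = 0.24776670

0.247767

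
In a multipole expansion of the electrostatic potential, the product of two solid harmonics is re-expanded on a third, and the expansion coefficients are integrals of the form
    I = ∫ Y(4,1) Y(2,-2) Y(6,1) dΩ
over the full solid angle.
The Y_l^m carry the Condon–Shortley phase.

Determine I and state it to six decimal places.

Checks pass: Σm=0; 12 even; l₃=6∈[2,6].
(2·4+1)(2·2+1)(2·6+1) = 585
Δ: 0! 8! 4! / 13! → 1/6435
sum: t=0:+1/2304 = 1/2304
3j²(4 2 6; 0 0 0) = Δ·Π!·Σ² = 5/143  (sign +1)
sum: t=0:+1/17280 = 1/17280
3j²(4 2 6; 1 -2 1) = Δ·Π!·Σ² = 7/1287  (sign -1)
combine: 4πI² = 585·5/143·7/1287 = 175/1573
take √, sign -1: I = -0.09409136

-0.094091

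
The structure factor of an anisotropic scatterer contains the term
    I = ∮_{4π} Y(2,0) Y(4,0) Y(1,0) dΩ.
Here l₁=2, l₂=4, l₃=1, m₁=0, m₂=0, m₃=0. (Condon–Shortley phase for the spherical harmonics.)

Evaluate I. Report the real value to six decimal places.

|2−4|≤1≤2+4 violated ⇒ I = 0

0.000000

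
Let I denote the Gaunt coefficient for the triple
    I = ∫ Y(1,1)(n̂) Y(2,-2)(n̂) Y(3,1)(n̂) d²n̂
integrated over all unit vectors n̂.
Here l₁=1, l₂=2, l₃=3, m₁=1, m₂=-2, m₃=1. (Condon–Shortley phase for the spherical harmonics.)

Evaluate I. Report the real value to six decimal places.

-0.082589

Checks pass: Σm=0; 6 even; l₃=3∈[1,3].
(2·1+1)(2·2+1)(2·3+1) = 105
Δ: 0! 2! 4! / 7! → 1/105
sum: t=0:+1/4 = 1/4
3j²(1 2 3; 0 0 0) = Δ·Π!·Σ² = 3/35  (sign -1)
sum: t=0:+1/48 = 1/48
3j²(1 2 3; 1 -2 1) = Δ·Π!·Σ² = 1/105  (sign +1)
combine: 4πI² = 105·3/35·1/105 = 3/35
take √, sign -1: I = -0.08258890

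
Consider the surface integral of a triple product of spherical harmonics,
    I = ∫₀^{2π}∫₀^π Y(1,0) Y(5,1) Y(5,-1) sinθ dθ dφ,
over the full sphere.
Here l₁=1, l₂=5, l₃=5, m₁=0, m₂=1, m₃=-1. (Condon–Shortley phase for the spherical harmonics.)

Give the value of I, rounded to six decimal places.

l₁+l₂+l₃=11 is odd: 3j(l;000)=0 ⇒ I=0

0.000000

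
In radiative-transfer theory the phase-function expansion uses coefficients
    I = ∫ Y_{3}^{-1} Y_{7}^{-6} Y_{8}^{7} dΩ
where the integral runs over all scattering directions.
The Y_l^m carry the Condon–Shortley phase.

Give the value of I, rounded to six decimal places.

0.061743

Rules hold: Σm=0, L=18 even, 4≤8≤10.
N = 7·15·17 = 1785
Δ = 2!·4!·12!/19! = 1/5290740
Racah Σ t=0..2: t=0:+1/7257600 t=1:−1/2073600 t=2:+1/7257600 = -1/4838400
⇒ 3j(3 7 8; 0 0 0)² = 252/20995, sgn -1
Racah Σ t=0..1: t=0:+1/1916006400 t=1:−1/2874009600 = 1/5748019200
⇒ 3j(3 7 8; -1 -6 7)² = 13/5814, sgn -1
4πI² = N·(3j₀)²·(3jₘ)² = 294/6137
I = +1·√(0.0479061/4π) = 0.06174342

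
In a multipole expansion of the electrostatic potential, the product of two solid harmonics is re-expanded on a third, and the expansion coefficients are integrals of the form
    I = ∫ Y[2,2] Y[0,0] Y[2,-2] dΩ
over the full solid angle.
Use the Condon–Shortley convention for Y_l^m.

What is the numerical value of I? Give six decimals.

0.282095

m-sum 0 ✓  L=4 even ✓  2≤2≤2 ✓
Π(2lᵢ+1) = 5×1×5 = 25
triangle coeff Δ(2,0,2) = 1/5
Σ_t [0,0]: t=0:+1/4 = 1/4
(3j)²=1/5 [(2 0 2; 0 0 0)], sign=+1
Σ_t [0,0]: t=0:+1/24 = 1/24
(3j)²=1/5 [(2 0 2; 2 0 -2)], sign=+1
⇒ 4πI² = 1/1
I = (+1)√(1/1/(4π)) = 0.28209479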